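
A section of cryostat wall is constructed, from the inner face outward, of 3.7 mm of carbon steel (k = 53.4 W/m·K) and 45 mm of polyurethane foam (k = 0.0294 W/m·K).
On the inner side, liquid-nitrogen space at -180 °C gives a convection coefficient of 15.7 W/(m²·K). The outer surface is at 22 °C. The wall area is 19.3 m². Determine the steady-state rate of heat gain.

Q ≈ 2450 W

Treating each layer as a thermal resistance in series:
R_inner film = 1/(h_i·A) = 1/(15.7×19.3) = 0.0033 K/W
R_carbon steel = L/(kA) = 0.0037/(53.4×19.3) = 3.59×10^-6 K/W
R_polyurethane foam = L/(kA) = 0.045/(0.0294×19.3) = 0.07931 K/W
R_total = 0.08261 K/W
Q = ΔT / R_total = 202 / 0.08261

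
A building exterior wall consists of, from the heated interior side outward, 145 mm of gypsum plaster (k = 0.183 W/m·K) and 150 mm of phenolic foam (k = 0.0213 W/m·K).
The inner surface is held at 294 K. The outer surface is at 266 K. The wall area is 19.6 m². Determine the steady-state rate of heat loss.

Treating each layer as a thermal resistance in series:
R_gypsum plaster = L/(kA) = 0.145/(0.183×19.6) = 0.04043 K/W
R_phenolic foam = L/(kA) = 0.15/(0.0213×19.6) = 0.3593 K/W
R_total = 0.3997 K/W
Q = ΔT / R_total = 28 / 0.3997

Q ≈ 70 W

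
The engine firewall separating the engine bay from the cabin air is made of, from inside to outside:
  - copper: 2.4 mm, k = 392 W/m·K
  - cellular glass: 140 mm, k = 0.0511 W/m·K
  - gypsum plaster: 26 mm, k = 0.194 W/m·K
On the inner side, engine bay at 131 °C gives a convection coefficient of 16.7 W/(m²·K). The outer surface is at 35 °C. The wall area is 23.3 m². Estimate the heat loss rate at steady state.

Treating each layer as a thermal resistance in series:
R_inner film = 1/(h_i·A) = 1/(16.7×23.3) = 0.00257 K/W
R_copper = L/(kA) = 0.0024/(392×23.3) = 2.628×10^-7 K/W
R_cellular glass = L/(kA) = 0.14/(0.0511×23.3) = 0.1176 K/W
R_gypsum plaster = L/(kA) = 0.026/(0.194×23.3) = 0.005752 K/W
R_total = 0.1259 K/W
Q = ΔT / R_total = 96 / 0.1259

Q ≈ 762 W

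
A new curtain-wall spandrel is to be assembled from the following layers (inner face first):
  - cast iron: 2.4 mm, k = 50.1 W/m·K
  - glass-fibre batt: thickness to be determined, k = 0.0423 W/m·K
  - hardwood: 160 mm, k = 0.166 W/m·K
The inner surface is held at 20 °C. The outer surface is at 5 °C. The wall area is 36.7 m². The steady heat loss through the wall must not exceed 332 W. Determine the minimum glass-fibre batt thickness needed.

L ≈ 29.4 mm

Treating each layer as a thermal resistance in series:
R_cast iron = L/(kA) = 0.0024/(50.1×36.7) = 1.305×10^-6 K/W
R_hardwood = L/(kA) = 0.16/(0.166×36.7) = 0.02626 K/W
Sum of the known resistances R_other = 0.02626 K/W
Required total resistance R_tot = ΔT/Q_allow = 15/332 = 0.04518 K/W
R_glass-fibre batt = R_tot − R_other = 0.01892 K/W
L = R·k·A = 0.01892×0.0423×36.7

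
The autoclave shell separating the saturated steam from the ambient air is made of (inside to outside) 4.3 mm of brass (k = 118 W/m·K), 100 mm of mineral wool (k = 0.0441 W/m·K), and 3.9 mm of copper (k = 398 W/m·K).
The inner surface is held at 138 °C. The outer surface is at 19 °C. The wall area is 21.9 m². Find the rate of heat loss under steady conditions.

Q ≈ 1150 W

Treating each layer as a thermal resistance in series:
R_brass = L/(kA) = 0.0043/(118×21.9) = 1.664×10^-6 K/W
R_mineral wool = L/(kA) = 0.1/(0.0441×21.9) = 0.1035 K/W
R_copper = L/(kA) = 0.0039/(398×21.9) = 4.474×10^-7 K/W
R_total = 0.1035 K/W
Q = ΔT / R_total = 119 / 0.1035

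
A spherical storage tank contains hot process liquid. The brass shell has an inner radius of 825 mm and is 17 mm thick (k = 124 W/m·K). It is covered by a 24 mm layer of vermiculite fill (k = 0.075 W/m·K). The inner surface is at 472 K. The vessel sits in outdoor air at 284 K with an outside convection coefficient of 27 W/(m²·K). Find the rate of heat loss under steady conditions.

Radial (spherical) resistances in series:
R_brass shell = (1/0.825 − 1/0.842)/(4π×124) = 1.571×10^-5 K/W
R_vermiculite fill = (1/0.842 − 1/0.866)/(4π×0.075) = 0.03492 K/W
R_outer film = 1/(h·4πr_o²) = 1/(27×4π×0.866²) = 0.00393 K/W
R_total = 0.03887 K/W
Q = ΔT/R_total = 188/0.03887

Q ≈ 4840 W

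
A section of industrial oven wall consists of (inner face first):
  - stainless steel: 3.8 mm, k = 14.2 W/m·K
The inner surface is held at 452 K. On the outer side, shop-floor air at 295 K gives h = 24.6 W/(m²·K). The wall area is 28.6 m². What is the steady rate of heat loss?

Q ≈ 110000 W

Series thermal resistances:
R_stainless steel = L/(kA) = 0.0038/(14.2×28.6) = 9.357×10^-6 K/W
R_outer film = 1/(h_o·A) = 1/(24.6×28.6) = 0.001421 K/W
R_total = 0.001431 K/W
Q = ΔT / R_total = 157 / 0.001431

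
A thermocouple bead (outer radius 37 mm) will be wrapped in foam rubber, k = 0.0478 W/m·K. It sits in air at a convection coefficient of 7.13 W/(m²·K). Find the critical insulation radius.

r_cr ≈ 13.4 mm

For a sphere r_cr = 2k/h = 2×0.0478/7.13
r_cr = 13.4 mm; since the bare radius (37 mm) is above r_cr, any added insulation will reduce heat loss.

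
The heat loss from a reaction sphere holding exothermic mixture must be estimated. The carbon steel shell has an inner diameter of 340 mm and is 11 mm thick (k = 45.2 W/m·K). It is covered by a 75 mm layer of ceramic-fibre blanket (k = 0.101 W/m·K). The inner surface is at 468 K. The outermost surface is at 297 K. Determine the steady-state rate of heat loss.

For a spherical shell R = (1/r₁ − 1/r₂)/(4πk); film R = 1/(h·4πr²). In series:
R_carbon steel shell = (1/0.17 − 1/0.181)/(4π×45.2) = 6.294×10^-4 K/W
R_ceramic-fibre blanket = (1/0.181 − 1/0.256)/(4π×0.101) = 1.275 K/W
R_total = 1.276 K/W
Q = ΔT/R_total = 171/1.276

Q ≈ 134 W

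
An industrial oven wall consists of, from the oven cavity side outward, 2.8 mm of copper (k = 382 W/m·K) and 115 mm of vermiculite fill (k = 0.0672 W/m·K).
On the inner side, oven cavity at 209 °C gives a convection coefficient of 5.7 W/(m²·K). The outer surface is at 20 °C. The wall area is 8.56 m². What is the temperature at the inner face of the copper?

Treating each layer as a thermal resistance in series:
R_inner film = 1/(h_i·A) = 1/(5.7×8.56) = 0.0205 K/W
R_copper = L/(kA) = 0.0028/(382×8.56) = 8.563×10^-7 K/W
R_vermiculite fill = L/(kA) = 0.115/(0.0672×8.56) = 0.1999 K/W
R_total = 0.2204 K/W;  Q = ΔT/R_total = 189/0.2204 = 857.5 W
T_interface = T_inner − Q·ΣR(inner→interface) = 209 − 857×0.0205

T ≈ 191 °C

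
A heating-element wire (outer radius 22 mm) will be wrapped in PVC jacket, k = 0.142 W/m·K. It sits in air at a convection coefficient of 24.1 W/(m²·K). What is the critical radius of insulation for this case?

For a cylinder r_cr = k/h = 0.142/24.1
r_cr = 5.89 mm; since the bare radius (22 mm) is above r_cr, any added insulation will reduce heat loss.

r_cr ≈ 5.89 mm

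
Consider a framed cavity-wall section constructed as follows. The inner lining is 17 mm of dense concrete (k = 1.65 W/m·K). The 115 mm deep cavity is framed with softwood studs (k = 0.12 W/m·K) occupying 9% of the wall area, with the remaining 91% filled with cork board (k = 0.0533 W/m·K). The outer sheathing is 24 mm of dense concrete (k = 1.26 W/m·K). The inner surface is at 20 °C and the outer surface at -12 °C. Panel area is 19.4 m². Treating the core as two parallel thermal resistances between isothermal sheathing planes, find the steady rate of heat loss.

Q ≈ 315 W

Sheathing layers in series; stud and cavity paths in parallel between them.
R_inner = 0.017/(1.65×19.4) = 5.311×10^-4 K/W
R_stud  = 0.115/(0.12×0.09×19.4) = 0.5489 K/W
R_cav   = 0.115/(0.0533×0.91×19.4) = 0.1222 K/W
1/R_core = 1/R_stud + 1/R_cav → R_core = 0.09996 K/W
R_outer = 0.024/(1.26×19.4) = 9.818×10^-4 K/W
R_total = 0.1015 K/W
Q = ΔT/R_total = 32/0.1015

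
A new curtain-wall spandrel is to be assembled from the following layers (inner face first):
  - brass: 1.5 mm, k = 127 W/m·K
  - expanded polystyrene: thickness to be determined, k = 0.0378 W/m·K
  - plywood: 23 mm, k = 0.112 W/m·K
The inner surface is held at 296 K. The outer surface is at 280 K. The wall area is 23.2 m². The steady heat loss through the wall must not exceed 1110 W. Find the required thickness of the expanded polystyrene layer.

Model the wall as resistances in series:
R_brass = L/(kA) = 0.0015/(127×23.2) = 5.091×10^-7 K/W
R_plywood = L/(kA) = 0.023/(0.112×23.2) = 0.008852 K/W
Sum of the known resistances R_other = 0.008852 K/W
Required total resistance R_tot = ΔT/Q_allow = 16/1110 = 0.01441 K/W
R_expanded polystyrene = R_tot − R_other = 0.005562 K/W
L = R·k·A = 0.005562×0.0378×23.2

L ≈ 4.88 mm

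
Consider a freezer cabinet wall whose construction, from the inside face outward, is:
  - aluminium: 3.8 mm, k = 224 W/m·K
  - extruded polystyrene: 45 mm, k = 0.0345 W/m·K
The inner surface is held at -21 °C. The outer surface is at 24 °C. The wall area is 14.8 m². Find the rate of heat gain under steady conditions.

Q ≈ 511 W

Series thermal resistances:
R_aluminium = L/(kA) = 0.0038/(224×14.8) = 1.146×10^-6 K/W
R_extruded polystyrene = L/(kA) = 0.045/(0.0345×14.8) = 0.08813 K/W
R_total = 0.08813 K/W
Q = ΔT / R_total = 45 / 0.08813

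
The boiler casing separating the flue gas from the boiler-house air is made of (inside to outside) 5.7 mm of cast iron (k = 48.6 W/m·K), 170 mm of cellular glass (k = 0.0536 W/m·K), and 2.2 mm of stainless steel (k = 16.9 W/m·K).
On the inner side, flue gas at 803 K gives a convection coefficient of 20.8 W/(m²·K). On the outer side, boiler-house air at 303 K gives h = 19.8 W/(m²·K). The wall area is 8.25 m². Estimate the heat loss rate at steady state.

Model the wall as resistances in series:
R_inner film = 1/(h_i·A) = 1/(20.8×8.25) = 0.005828 K/W
R_cast iron = L/(kA) = 0.0057/(48.6×8.25) = 1.422×10^-5 K/W
R_cellular glass = L/(kA) = 0.17/(0.0536×8.25) = 0.3844 K/W
R_stainless steel = L/(kA) = 0.0022/(16.9×8.25) = 1.578×10^-5 K/W
R_outer film = 1/(h_o·A) = 1/(19.8×8.25) = 0.006122 K/W
R_total = 0.3964 K/W
Q = ΔT / R_total = 500 / 0.3964

Q ≈ 1260 W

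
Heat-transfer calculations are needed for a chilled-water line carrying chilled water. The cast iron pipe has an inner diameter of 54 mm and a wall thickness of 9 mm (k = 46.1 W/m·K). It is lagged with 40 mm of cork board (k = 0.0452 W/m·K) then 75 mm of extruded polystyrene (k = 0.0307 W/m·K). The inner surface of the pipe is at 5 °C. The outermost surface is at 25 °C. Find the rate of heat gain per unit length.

Radial resistances (cylindrical: R_cond = ln(r_o/r_i)/(2πkL), R_conv = 1/(h·2πrL)):
R_cast iron pipe wall = ln(36/27)/(2π×46.1×1) = 9.932×10^-4 K/W
R_cork board = ln(76/36)/(2π×0.0452×1) = 2.631 K/W
R_extruded polystyrene = ln(151/76)/(2π×0.0307×1) = 3.559 K/W
R_total = 6.191 K/W
Q = ΔT/R_total = 20/6.191

q′ ≈ 3.23 W/m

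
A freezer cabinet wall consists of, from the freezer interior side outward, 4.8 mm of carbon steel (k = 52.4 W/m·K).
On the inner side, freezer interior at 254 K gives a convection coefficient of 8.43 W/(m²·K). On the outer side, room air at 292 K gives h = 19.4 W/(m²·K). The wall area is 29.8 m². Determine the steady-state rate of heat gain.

Q ≈ 6650 W

Model the wall as resistances in series:
R_inner film = 1/(h_i·A) = 1/(8.43×29.8) = 0.003981 K/W
R_carbon steel = L/(kA) = 0.0048/(52.4×29.8) = 3.074×10^-6 K/W
R_outer film = 1/(h_o·A) = 1/(19.4×29.8) = 0.00173 K/W
R_total = 0.005713 K/W
Q = ΔT / R_total = 38 / 0.005713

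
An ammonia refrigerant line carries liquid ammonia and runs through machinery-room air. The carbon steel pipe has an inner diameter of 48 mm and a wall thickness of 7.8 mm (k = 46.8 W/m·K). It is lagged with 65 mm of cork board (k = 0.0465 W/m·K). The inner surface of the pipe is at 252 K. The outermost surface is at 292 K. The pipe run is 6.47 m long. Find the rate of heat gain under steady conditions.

Q ≈ 67.9 W

Treating each annulus and film as a series resistance:
R_carbon steel pipe wall = ln(31.8/24)/(2π×46.8×6.47) = 1.479×10^-4 K/W
R_cork board = ln(96.8/31.8)/(2π×0.0465×6.47) = 0.5889 K/W
R_total = 0.589 K/W
Q = ΔT/R_total = 40/0.589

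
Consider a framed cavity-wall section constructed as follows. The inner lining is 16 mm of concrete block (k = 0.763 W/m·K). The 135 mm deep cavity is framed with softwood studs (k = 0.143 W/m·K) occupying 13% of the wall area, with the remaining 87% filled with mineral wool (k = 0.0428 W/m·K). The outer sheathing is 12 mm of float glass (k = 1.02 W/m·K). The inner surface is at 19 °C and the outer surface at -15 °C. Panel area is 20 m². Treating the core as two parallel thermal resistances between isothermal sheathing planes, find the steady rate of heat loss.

Sheathing layers in series; stud and cavity paths in parallel between them.
R_inner = 0.016/(0.763×20) = 0.001048 K/W
R_stud  = 0.135/(0.143×0.13×20) = 0.3631 K/W
R_cav   = 0.135/(0.0428×0.87×20) = 0.1813 K/W
1/R_core = 1/R_stud + 1/R_cav → R_core = 0.1209 K/W
R_outer = 0.012/(1.02×20) = 5.882×10^-4 K/W
R_total = 0.1225 K/W
Q = ΔT/R_total = 34/0.1225

Q ≈ 277 W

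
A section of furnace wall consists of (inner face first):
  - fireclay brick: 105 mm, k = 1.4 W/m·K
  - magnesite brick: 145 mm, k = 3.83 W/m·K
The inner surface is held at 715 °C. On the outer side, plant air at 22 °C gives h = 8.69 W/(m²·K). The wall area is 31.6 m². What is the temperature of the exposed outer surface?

T ≈ 372 °C

Model the wall as resistances in series:
R_fireclay brick = L/(kA) = 0.105/(1.4×31.6) = 0.002373 K/W
R_magnesite brick = L/(kA) = 0.145/(3.83×31.6) = 0.001198 K/W
R_outer film = 1/(h_o·A) = 1/(8.69×31.6) = 0.003642 K/W
R_total = 0.007213 K/W;  Q = ΔT/R_total = 693/0.007213 = 96080 W
T_interface = T_inner − Q·ΣR(inner→interface) = 715 − 96100×0.003571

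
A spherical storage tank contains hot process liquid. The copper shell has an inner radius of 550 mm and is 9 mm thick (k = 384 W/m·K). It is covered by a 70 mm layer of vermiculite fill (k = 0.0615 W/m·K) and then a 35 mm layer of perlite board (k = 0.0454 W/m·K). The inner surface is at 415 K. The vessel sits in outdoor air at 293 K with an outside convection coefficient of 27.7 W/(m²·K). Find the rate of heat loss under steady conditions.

Q ≈ 297 W

For a spherical shell R = (1/r₁ − 1/r₂)/(4πk); film R = 1/(h·4πr²). In series:
R_copper shell = (1/0.55 − 1/0.559)/(4π×384) = 6.066×10^-6 K/W
R_vermiculite fill = (1/0.559 − 1/0.629)/(4π×0.0615) = 0.2576 K/W
R_perlite board = (1/0.629 − 1/0.664)/(4π×0.0454) = 0.1469 K/W
R_outer film = 1/(h·4πr_o²) = 1/(27.7×4π×0.664²) = 0.006516 K/W
R_total = 0.411 K/W
Q = ΔT/R_total = 122/0.411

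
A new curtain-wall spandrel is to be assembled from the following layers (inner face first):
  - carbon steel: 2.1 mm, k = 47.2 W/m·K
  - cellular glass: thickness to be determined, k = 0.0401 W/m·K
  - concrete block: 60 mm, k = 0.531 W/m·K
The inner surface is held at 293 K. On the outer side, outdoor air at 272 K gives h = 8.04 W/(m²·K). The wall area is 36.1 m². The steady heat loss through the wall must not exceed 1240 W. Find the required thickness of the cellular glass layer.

L ≈ 15 mm

Model the wall as resistances in series:
R_carbon steel = L/(kA) = 0.0021/(47.2×36.1) = 1.232×10^-6 K/W
R_concrete block = L/(kA) = 0.06/(0.531×36.1) = 0.00313 K/W
R_outer film = 1/(h_o·A) = 1/(8.04×36.1) = 0.003445 K/W
Sum of the known resistances R_other = 0.006577 K/W
Required total resistance R_tot = ΔT/Q_allow = 21/1240 = 0.01694 K/W
R_cellular glass = R_tot − R_other = 0.01036 K/W
L = R·k·A = 0.01036×0.0401×36.1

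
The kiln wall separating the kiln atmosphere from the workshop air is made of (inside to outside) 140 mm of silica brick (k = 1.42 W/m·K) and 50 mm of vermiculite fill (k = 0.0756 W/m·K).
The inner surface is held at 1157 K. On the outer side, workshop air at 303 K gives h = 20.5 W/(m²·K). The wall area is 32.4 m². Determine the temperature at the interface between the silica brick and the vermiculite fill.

T ≈ 1050 K

Treating each layer as a thermal resistance in series:
R_silica brick = L/(kA) = 0.14/(1.42×32.4) = 0.003043 K/W
R_vermiculite fill = L/(kA) = 0.05/(0.0756×32.4) = 0.02041 K/W
R_outer film = 1/(h_o·A) = 1/(20.5×32.4) = 0.001506 K/W
R_total = 0.02496 K/W;  Q = ΔT/R_total = 854/0.02496 = 34210 W
T_interface = T_inner − Q·ΣR(inner→interface) = 1157 − 34200×0.003043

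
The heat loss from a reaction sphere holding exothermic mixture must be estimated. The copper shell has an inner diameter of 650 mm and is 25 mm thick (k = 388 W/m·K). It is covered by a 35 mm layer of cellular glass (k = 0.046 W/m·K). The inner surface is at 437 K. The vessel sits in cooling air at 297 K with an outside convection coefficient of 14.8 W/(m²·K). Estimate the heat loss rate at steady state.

Spherical conduction: R = (1/r_in − 1/r_out)/(4πk) per layer; series-sum.
R_copper shell = (1/0.325 − 1/0.35)/(4π×388) = 4.508×10^-5 K/W
R_cellular glass = (1/0.35 − 1/0.385)/(4π×0.046) = 0.4493 K/W
R_outer film = 1/(h·4πr_o²) = 1/(14.8×4π×0.385²) = 0.03627 K/W
R_total = 0.4857 K/W
Q = ΔT/R_total = 140/0.4857

Q ≈ 288 W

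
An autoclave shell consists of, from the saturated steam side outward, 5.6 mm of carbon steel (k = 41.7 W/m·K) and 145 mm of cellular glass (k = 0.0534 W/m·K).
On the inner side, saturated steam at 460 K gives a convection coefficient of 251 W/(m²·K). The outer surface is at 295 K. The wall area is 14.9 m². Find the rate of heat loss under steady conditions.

Model the wall as resistances in series:
R_inner film = 1/(h_i·A) = 1/(251×14.9) = 2.674×10^-4 K/W
R_carbon steel = L/(kA) = 0.0056/(41.7×14.9) = 9.013×10^-6 K/W
R_cellular glass = L/(kA) = 0.145/(0.0534×14.9) = 0.1822 K/W
R_total = 0.1825 K/W
Q = ΔT / R_total = 165 / 0.1825

Q ≈ 904 W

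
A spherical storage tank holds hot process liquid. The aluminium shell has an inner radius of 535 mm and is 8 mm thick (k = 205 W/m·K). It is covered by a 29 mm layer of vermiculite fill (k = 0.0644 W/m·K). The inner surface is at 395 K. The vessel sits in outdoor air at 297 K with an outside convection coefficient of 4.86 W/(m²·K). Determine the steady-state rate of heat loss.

Each spherical layer contributes R = (1/r_i − 1/r_o)/(4πk):
R_aluminium shell = (1/0.535 − 1/0.543)/(4π×205) = 1.069×10^-5 K/W
R_vermiculite fill = (1/0.543 − 1/0.572)/(4π×0.0644) = 0.1154 K/W
R_outer film = 1/(h·4πr_o²) = 1/(4.86×4π×0.572²) = 0.05005 K/W
R_total = 0.1654 K/W
Q = ΔT/R_total = 98/0.1654

Q ≈ 592 W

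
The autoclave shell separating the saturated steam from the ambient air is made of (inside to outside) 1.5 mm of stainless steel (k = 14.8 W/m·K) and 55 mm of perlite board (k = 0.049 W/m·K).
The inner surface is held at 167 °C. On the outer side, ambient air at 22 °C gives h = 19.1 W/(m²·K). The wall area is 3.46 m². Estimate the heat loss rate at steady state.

Thermal resistances in series:
R_stainless steel = L/(kA) = 0.0015/(14.8×3.46) = 2.929×10^-5 K/W
R_perlite board = L/(kA) = 0.055/(0.049×3.46) = 0.3244 K/W
R_outer film = 1/(h_o·A) = 1/(19.1×3.46) = 0.01513 K/W
R_total = 0.3396 K/W
Q = ΔT / R_total = 145 / 0.3396

Q ≈ 427 W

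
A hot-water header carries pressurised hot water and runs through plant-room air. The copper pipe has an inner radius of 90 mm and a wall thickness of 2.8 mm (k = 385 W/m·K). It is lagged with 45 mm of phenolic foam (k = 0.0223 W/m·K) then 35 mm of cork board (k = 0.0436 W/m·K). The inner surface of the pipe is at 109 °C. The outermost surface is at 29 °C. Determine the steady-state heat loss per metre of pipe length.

q′ ≈ 21.9 W/m

Cylindrical conduction, so R = ln(r₂/r₁)/(2πkL) per layer, in series:
R_copper pipe wall = ln(92.8/90)/(2π×385×1) = 1.267×10^-5 K/W
R_phenolic foam = ln(137.8/92.8)/(2π×0.0223×1) = 2.822 K/W
R_cork board = ln(172.8/137.8)/(2π×0.0436×1) = 0.8262 K/W
R_total = 3.648 K/W
Q = ΔT/R_total = 80/3.648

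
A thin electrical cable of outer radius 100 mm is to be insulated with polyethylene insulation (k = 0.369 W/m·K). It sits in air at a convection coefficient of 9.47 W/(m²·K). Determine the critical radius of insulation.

r_cr ≈ 39 mm

For a cylinder r_cr = k/h = 0.369/9.47
r_cr = 39 mm; since the bare radius (100 mm) is above r_cr, any added insulation will reduce heat loss.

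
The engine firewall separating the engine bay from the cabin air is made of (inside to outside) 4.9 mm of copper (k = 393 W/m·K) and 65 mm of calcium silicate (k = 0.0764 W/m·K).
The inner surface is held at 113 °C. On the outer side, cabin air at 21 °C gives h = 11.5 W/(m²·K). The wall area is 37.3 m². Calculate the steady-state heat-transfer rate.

Q ≈ 3660 W

Series thermal resistances:
R_copper = L/(kA) = 0.0049/(393×37.3) = 3.343×10^-7 K/W
R_calcium silicate = L/(kA) = 0.065/(0.0764×37.3) = 0.02281 K/W
R_outer film = 1/(h_o·A) = 1/(11.5×37.3) = 0.002331 K/W
R_total = 0.02514 K/W
Q = ΔT / R_total = 92 / 0.02514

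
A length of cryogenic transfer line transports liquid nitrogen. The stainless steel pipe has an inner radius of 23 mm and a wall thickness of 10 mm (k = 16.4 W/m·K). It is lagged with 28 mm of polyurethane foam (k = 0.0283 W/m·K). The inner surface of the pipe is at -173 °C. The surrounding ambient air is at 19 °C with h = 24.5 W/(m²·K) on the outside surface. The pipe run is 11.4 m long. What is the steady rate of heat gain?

Q ≈ 614 W

Per-layer cylindrical resistances, series-summed:
R_stainless steel pipe wall = ln(33/23)/(2π×16.4×11.4) = 3.073×10^-4 K/W
R_polyurethane foam = ln(61/33)/(2π×0.0283×11.4) = 0.3031 K/W
R_outer film = 1/(h_o·2πr_oL) = 1/(24.5×2π×0.061×11.4) = 0.009342 K/W
R_total = 0.3127 K/W
Q = ΔT/R_total = 192/0.3127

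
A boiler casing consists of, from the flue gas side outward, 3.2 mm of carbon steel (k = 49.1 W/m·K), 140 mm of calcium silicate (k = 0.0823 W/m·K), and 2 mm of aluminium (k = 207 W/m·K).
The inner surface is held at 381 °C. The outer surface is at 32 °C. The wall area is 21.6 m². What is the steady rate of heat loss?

Q ≈ 4430 W

Model the wall as resistances in series:
R_carbon steel = L/(kA) = 0.0032/(49.1×21.6) = 3.017×10^-6 K/W
R_calcium silicate = L/(kA) = 0.14/(0.0823×21.6) = 0.07875 K/W
R_aluminium = L/(kA) = 0.002/(207×21.6) = 4.473×10^-7 K/W
R_total = 0.07876 K/W
Q = ΔT / R_total = 349 / 0.07876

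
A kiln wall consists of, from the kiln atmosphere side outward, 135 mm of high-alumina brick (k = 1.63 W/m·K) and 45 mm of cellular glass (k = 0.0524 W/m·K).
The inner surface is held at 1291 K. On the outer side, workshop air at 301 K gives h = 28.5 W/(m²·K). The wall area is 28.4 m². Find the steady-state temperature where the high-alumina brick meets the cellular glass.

T ≈ 1210 K

Using the resistance-network approach (series):
R_high-alumina brick = L/(kA) = 0.135/(1.63×28.4) = 0.002916 K/W
R_cellular glass = L/(kA) = 0.045/(0.0524×28.4) = 0.03024 K/W
R_outer film = 1/(h_o·A) = 1/(28.5×28.4) = 0.001235 K/W
R_total = 0.03439 K/W;  Q = ΔT/R_total = 990/0.03439 = 28790 W
T_interface = T_inner − Q·ΣR(inner→interface) = 1291 − 28800×0.002916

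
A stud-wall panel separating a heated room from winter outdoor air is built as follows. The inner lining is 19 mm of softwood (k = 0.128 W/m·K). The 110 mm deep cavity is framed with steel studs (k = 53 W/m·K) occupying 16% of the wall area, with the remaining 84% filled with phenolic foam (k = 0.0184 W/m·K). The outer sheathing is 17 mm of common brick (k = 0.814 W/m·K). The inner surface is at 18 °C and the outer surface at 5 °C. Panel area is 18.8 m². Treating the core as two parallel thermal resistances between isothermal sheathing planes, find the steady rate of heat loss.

Sheathing layers in series; stud and cavity paths in parallel between them.
R_inner = 0.019/(0.128×18.8) = 0.007896 K/W
R_stud  = 0.11/(53×0.16×18.8) = 6.9×10^-4 K/W
R_cav   = 0.11/(0.0184×0.84×18.8) = 0.3786 K/W
1/R_core = 1/R_stud + 1/R_cav → R_core = 6.887×10^-4 K/W
R_outer = 0.017/(0.814×18.8) = 0.001111 K/W
R_total = 0.009695 K/W
Q = ΔT/R_total = 13/0.009695

Q ≈ 1340 W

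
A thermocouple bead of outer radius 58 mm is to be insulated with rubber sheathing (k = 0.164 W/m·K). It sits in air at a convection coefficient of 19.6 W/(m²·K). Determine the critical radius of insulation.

For a sphere r_cr = 2k/h = 2×0.164/19.6
r_cr = 16.7 mm; since the bare radius (58 mm) is above r_cr, any added insulation will reduce heat loss.

r_cr ≈ 16.7 mm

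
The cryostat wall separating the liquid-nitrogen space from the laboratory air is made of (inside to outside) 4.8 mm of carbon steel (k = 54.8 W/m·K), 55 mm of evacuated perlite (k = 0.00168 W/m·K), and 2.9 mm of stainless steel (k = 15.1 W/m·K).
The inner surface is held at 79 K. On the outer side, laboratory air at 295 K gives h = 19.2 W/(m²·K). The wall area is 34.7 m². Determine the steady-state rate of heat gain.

Q ≈ 229 W

Treating each layer as a thermal resistance in series:
R_carbon steel = L/(kA) = 0.0048/(54.8×34.7) = 2.524×10^-6 K/W
R_evacuated perlite = L/(kA) = 0.055/(0.00168×34.7) = 0.9435 K/W
R_stainless steel = L/(kA) = 0.0029/(15.1×34.7) = 5.535×10^-6 K/W
R_outer film = 1/(h_o·A) = 1/(19.2×34.7) = 0.001501 K/W
R_total = 0.945 K/W
Q = ΔT / R_total = 216 / 0.945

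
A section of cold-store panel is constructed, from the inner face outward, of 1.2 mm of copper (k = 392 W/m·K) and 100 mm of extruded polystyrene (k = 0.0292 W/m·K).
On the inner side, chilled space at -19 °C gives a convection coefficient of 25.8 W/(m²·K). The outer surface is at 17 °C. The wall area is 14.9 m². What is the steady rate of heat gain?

Q ≈ 155 W

Model the wall as resistances in series:
R_inner film = 1/(h_i·A) = 1/(25.8×14.9) = 0.002601 K/W
R_copper = L/(kA) = 0.0012/(392×14.9) = 2.055×10^-7 K/W
R_extruded polystyrene = L/(kA) = 0.1/(0.0292×14.9) = 0.2298 K/W
R_total = 0.2324 K/W
Q = ΔT / R_total = 36 / 0.2324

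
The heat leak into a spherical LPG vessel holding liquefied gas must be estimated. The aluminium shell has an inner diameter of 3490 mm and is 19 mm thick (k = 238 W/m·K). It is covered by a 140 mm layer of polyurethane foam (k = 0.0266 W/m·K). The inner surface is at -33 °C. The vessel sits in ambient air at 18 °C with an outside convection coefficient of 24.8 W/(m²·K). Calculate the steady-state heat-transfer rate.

Q ≈ 406 W

Radial (spherical) resistances in series:
R_aluminium shell = (1/1.745 − 1/1.764)/(4π×238) = 2.064×10^-6 K/W
R_polyurethane foam = (1/1.764 − 1/1.904)/(4π×0.0266) = 0.1247 K/W
R_outer film = 1/(h·4πr_o²) = 1/(24.8×4π×1.904²) = 8.851×10^-4 K/W
R_total = 0.1256 K/W
Q = ΔT/R_total = 51/0.1256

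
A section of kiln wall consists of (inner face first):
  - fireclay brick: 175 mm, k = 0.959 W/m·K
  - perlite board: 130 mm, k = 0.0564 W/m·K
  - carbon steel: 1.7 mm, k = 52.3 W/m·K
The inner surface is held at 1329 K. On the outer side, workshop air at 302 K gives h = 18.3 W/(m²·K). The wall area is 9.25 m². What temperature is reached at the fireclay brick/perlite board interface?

T ≈ 1260 K

Series thermal resistances:
R_fireclay brick = L/(kA) = 0.175/(0.959×9.25) = 0.01973 K/W
R_perlite board = L/(kA) = 0.13/(0.0564×9.25) = 0.2492 K/W
R_carbon steel = L/(kA) = 0.0017/(52.3×9.25) = 3.514×10^-6 K/W
R_outer film = 1/(h_o·A) = 1/(18.3×9.25) = 0.005908 K/W
R_total = 0.2748 K/W;  Q = ΔT/R_total = 1027/0.2748 = 3737 W
T_interface = T_inner − Q·ΣR(inner→interface) = 1329 − 3740×0.01973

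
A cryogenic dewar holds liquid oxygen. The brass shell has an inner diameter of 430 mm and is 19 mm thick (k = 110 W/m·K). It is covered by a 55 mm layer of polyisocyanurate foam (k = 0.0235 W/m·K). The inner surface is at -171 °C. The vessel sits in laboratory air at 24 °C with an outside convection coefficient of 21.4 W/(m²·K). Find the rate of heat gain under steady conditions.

Q ≈ 69.7 W

Spherical conduction: R = (1/r_in − 1/r_out)/(4πk) per layer; series-sum.
R_brass shell = (1/0.215 − 1/0.234)/(4π×110) = 2.732×10^-4 K/W
R_polyisocyanurate foam = (1/0.234 − 1/0.289)/(4π×0.0235) = 2.754 K/W
R_outer film = 1/(h·4πr_o²) = 1/(21.4×4π×0.289²) = 0.04452 K/W
R_total = 2.799 K/W
Q = ΔT/R_total = 195/2.799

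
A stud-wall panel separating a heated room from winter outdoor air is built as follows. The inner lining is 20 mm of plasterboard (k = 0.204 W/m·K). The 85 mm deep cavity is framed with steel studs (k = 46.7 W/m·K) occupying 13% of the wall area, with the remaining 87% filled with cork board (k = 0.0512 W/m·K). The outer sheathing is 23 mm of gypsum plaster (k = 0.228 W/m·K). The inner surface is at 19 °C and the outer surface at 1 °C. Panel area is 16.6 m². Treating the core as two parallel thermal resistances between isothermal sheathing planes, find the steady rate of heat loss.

Q ≈ 1400 W

Sheathing layers in series; stud and cavity paths in parallel between them.
R_inner = 0.02/(0.204×16.6) = 0.005906 K/W
R_stud  = 0.085/(46.7×0.13×16.6) = 8.434×10^-4 K/W
R_cav   = 0.085/(0.0512×0.87×16.6) = 0.115 K/W
1/R_core = 1/R_stud + 1/R_cav → R_core = 8.373×10^-4 K/W
R_outer = 0.023/(0.228×16.6) = 0.006077 K/W
R_total = 0.01282 K/W
Q = ΔT/R_total = 18/0.01282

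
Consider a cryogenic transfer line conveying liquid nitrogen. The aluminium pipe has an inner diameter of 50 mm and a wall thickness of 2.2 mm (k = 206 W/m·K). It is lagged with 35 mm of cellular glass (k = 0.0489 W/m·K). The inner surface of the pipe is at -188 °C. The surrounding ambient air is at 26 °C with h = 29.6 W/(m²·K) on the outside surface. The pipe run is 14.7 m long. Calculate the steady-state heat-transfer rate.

Q ≈ 1130 W

Per-layer cylindrical resistances, series-summed:
R_aluminium pipe wall = ln(27.2/25)/(2π×206×14.7) = 4.433×10^-6 K/W
R_cellular glass = ln(62.2/27.2)/(2π×0.0489×14.7) = 0.1831 K/W
R_outer film = 1/(h_o·2πr_oL) = 1/(29.6×2π×0.0622×14.7) = 0.005881 K/W
R_total = 0.189 K/W
Q = ΔT/R_total = 214/0.189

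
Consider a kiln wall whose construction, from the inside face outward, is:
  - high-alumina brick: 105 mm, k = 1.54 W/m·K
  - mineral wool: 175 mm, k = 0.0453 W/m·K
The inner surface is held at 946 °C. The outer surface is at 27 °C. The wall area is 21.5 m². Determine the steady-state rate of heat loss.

Using the resistance-network approach (series):
R_high-alumina brick = L/(kA) = 0.105/(1.54×21.5) = 0.003171 K/W
R_mineral wool = L/(kA) = 0.175/(0.0453×21.5) = 0.1797 K/W
R_total = 0.1829 K/W
Q = ΔT / R_total = 919 / 0.1829

Q ≈ 5030 W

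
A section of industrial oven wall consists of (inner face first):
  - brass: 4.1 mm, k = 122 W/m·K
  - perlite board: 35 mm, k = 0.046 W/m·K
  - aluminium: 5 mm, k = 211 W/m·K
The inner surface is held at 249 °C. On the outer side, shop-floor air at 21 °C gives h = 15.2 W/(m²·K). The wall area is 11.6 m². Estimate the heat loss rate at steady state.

Q ≈ 3200 W

Using the resistance-network approach (series):
R_brass = L/(kA) = 0.0041/(122×11.6) = 2.897×10^-6 K/W
R_perlite board = L/(kA) = 0.035/(0.046×11.6) = 0.06559 K/W
R_aluminium = L/(kA) = 0.005/(211×11.6) = 2.043×10^-6 K/W
R_outer film = 1/(h_o·A) = 1/(15.2×11.6) = 0.005672 K/W
R_total = 0.07127 K/W
Q = ΔT / R_total = 228 / 0.07127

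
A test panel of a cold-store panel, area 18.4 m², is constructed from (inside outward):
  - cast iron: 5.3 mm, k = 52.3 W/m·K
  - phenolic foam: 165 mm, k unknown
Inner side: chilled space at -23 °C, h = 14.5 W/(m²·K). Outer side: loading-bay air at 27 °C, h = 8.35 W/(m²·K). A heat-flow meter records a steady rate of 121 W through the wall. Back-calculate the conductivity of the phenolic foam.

k ≈ 0.0223 W/(m·K)

Treating each layer as a thermal resistance in series:
R_inner film = 1/(h_i·A) = 1/(14.5×18.4) = 0.003748 K/W
R_cast iron = L/(kA) = 0.0053/(52.3×18.4) = 5.508×10^-6 K/W
R_outer film = 1/(h_o·A) = 1/(8.35×18.4) = 0.006509 K/W
Sum of known resistances R_other = 0.01026 K/W
Total R = ΔT/Q = 50/121 = 0.4132 K/W
R_phenolic foam = R_total − R_other = 0.403 K/W
k = L/(R·A) = 0.165/(0.403×18.4)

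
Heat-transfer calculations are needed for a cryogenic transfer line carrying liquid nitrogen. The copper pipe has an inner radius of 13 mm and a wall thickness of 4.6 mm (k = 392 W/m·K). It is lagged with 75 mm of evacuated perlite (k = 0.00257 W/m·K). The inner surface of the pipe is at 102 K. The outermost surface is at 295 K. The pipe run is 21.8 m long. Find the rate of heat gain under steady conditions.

Q ≈ 40.9 W

Radial resistances (cylindrical: R_cond = ln(r_o/r_i)/(2πkL), R_conv = 1/(h·2πrL)):
R_copper pipe wall = ln(17.6/13)/(2π×392×21.8) = 5.642×10^-6 K/W
R_evacuated perlite = ln(92.6/17.6)/(2π×0.00257×21.8) = 4.717 K/W
R_total = 4.717 K/W
Q = ΔT/R_total = 193/4.717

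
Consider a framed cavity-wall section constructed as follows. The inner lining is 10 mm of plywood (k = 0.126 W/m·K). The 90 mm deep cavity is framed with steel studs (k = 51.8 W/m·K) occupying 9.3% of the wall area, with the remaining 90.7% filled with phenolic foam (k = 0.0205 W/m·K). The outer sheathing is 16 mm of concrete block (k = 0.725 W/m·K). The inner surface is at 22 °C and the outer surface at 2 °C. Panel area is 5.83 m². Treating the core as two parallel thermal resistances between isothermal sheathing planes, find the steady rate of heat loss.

Q ≈ 971 W

Sheathing layers in series; stud and cavity paths in parallel between them.
R_inner = 0.01/(0.126×5.83) = 0.01361 K/W
R_stud  = 0.09/(51.8×0.093×5.83) = 0.003205 K/W
R_cav   = 0.09/(0.0205×0.907×5.83) = 0.8303 K/W
1/R_core = 1/R_stud + 1/R_cav → R_core = 0.003192 K/W
R_outer = 0.016/(0.725×5.83) = 0.003785 K/W
R_total = 0.02059 K/W
Q = ΔT/R_total = 20/0.02059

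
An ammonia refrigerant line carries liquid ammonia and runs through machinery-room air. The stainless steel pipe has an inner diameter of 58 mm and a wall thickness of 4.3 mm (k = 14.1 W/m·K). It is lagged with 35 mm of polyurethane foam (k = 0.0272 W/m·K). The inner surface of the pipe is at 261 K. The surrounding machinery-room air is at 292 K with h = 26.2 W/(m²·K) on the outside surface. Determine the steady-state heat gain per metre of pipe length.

q′ ≈ 7.22 W/m

Per-layer cylindrical resistances, series-summed:
R_stainless steel pipe wall = ln(33.3/29)/(2π×14.1×1) = 0.001561 K/W
R_polyurethane foam = ln(68.3/33.3)/(2π×0.0272×1) = 4.203 K/W
R_outer film = 1/(h_o·2πr_oL) = 1/(26.2×2π×0.0683×1) = 0.08894 K/W
R_total = 4.294 K/W
Q = ΔT/R_total = 31/4.294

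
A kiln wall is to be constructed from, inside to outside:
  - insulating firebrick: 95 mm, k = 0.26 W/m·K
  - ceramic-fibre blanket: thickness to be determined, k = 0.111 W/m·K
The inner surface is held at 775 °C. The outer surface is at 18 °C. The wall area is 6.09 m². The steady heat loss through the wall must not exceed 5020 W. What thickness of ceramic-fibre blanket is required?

Series thermal resistances:
R_insulating firebrick = L/(kA) = 0.095/(0.26×6.09) = 0.06 K/W
Sum of the known resistances R_other = 0.06 K/W
Required total resistance R_tot = ΔT/Q_allow = 757/5020 = 0.1508 K/W
R_ceramic-fibre blanket = R_tot − R_other = 0.0908 K/W
L = R·k·A = 0.0908×0.111×6.09

L ≈ 61.4 mm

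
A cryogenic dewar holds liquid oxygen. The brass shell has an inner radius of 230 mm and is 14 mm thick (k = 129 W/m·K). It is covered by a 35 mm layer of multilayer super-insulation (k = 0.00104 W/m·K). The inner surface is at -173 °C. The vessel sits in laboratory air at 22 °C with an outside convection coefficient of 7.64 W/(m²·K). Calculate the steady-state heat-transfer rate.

Each spherical layer contributes R = (1/r_i − 1/r_o)/(4πk):
R_brass shell = (1/0.23 − 1/0.244)/(4π×129) = 1.539×10^-4 K/W
R_multilayer super-insulation = (1/0.244 − 1/0.279)/(4π×0.00104) = 39.34 K/W
R_outer film = 1/(h·4πr_o²) = 1/(7.64×4π×0.279²) = 0.1338 K/W
R_total = 39.47 K/W
Q = ΔT/R_total = 195/39.47

Q ≈ 4.94 W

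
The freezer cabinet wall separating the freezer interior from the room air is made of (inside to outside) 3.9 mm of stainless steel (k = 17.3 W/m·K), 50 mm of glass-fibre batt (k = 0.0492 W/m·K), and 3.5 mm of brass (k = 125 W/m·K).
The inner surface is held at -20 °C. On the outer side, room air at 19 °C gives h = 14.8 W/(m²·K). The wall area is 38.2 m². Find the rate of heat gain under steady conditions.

Model the wall as resistances in series:
R_stainless steel = L/(kA) = 0.0039/(17.3×38.2) = 5.901×10^-6 K/W
R_glass-fibre batt = L/(kA) = 0.05/(0.0492×38.2) = 0.0266 K/W
R_brass = L/(kA) = 0.0035/(125×38.2) = 7.33×10^-7 K/W
R_outer film = 1/(h_o·A) = 1/(14.8×38.2) = 0.001769 K/W
R_total = 0.02838 K/W
Q = ΔT / R_total = 39 / 0.02838

Q ≈ 1370 W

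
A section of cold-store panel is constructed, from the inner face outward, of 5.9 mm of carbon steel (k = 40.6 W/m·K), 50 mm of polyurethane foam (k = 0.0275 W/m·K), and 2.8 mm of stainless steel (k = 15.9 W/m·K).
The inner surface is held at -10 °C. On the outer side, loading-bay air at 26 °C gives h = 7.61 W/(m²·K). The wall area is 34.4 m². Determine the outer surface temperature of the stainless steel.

T ≈ 23.6 °C

Series thermal resistances:
R_carbon steel = L/(kA) = 0.0059/(40.6×34.4) = 4.224×10^-6 K/W
R_polyurethane foam = L/(kA) = 0.05/(0.0275×34.4) = 0.05285 K/W
R_stainless steel = L/(kA) = 0.0028/(15.9×34.4) = 5.119×10^-6 K/W
R_outer film = 1/(h_o·A) = 1/(7.61×34.4) = 0.00382 K/W
R_total = 0.05668 K/W;  Q = ΔT/R_total = 36/0.05668 = 635.1 W
T_interface = T_inner + Q·ΣR(inner→interface) = -10 + 635×0.05286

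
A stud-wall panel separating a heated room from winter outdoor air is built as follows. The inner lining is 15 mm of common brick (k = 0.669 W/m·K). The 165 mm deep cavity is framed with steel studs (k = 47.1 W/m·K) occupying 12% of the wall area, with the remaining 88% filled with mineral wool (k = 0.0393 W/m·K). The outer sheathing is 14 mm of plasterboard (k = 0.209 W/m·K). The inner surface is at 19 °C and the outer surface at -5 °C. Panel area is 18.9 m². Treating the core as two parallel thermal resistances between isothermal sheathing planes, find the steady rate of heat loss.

Q ≈ 3830 W

Sheathing layers in series; stud and cavity paths in parallel between them.
R_inner = 0.015/(0.669×18.9) = 0.001186 K/W
R_stud  = 0.165/(47.1×0.12×18.9) = 0.001545 K/W
R_cav   = 0.165/(0.0393×0.88×18.9) = 0.2524 K/W
1/R_core = 1/R_stud + 1/R_cav → R_core = 0.001535 K/W
R_outer = 0.014/(0.209×18.9) = 0.003544 K/W
R_total = 0.006266 K/W
Q = ΔT/R_total = 24/0.006266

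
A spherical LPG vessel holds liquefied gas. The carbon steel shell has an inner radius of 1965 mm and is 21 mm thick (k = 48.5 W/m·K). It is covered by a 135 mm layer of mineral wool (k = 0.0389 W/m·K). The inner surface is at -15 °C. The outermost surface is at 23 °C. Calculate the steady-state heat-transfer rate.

Radial (spherical) resistances in series:
R_carbon steel shell = (1/1.965 − 1/1.986)/(4π×48.5) = 8.829×10^-6 K/W
R_mineral wool = (1/1.986 − 1/2.121)/(4π×0.0389) = 0.06556 K/W
R_total = 0.06557 K/W
Q = ΔT/R_total = 38/0.06557

Q ≈ 580 W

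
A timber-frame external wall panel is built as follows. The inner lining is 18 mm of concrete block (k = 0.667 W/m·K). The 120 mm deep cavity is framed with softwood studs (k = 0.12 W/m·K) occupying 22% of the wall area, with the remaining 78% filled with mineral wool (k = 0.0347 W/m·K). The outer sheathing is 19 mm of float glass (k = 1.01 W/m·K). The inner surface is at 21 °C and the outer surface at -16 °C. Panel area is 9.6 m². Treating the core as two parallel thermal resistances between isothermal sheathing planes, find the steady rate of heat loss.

Sheathing layers in series; stud and cavity paths in parallel between them.
R_inner = 0.018/(0.667×9.6) = 0.002811 K/W
R_stud  = 0.12/(0.12×0.22×9.6) = 0.4735 K/W
R_cav   = 0.12/(0.0347×0.78×9.6) = 0.4618 K/W
1/R_core = 1/R_stud + 1/R_cav → R_core = 0.2338 K/W
R_outer = 0.019/(1.01×9.6) = 0.00196 K/W
R_total = 0.2386 K/W
Q = ΔT/R_total = 37/0.2386

Q ≈ 155 W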